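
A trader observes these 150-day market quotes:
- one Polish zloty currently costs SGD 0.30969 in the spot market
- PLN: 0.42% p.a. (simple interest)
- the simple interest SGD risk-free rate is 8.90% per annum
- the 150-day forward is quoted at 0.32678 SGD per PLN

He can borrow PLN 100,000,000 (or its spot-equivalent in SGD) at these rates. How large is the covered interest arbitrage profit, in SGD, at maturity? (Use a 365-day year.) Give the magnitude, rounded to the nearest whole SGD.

SGD 632,701

T = 150/365 years.
Route A — deposit PLN, sell forward: 100,000,000 × 1.0017260274 × 0.32678 = SGD 32,734,403.12.
Route B — convert at spot, deposit SGD: 100,000,000 × 0.30969 × 1.0365753425 = SGD 32,101,701.78.
The quoted forward overvalues PLN, so borrow SGD, buy PLN at spot, deposit the PLN at 0.42%, and sell the proceeds forward at 0.32678.
The gap between the two covered legs is SGD 632,701.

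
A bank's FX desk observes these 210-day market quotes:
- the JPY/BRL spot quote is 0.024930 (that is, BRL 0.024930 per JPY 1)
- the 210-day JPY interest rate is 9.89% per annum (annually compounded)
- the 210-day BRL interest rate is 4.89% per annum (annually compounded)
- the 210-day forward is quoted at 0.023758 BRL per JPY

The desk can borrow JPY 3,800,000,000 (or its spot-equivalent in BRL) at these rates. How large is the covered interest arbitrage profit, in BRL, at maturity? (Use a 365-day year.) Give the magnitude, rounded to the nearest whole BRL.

T = 210/365 years.
Invest the JPY and cover forward: 3,800,000,000 × 1.0557594476 × 0.023758 = BRL 95,314,385.23.
Convert at spot and invest in BRL: 3,800,000,000 × 0.024930 × 1.027848721 = BRL 97,372,220.74.
The quoted forward undervalues JPY, so borrow JPY, convert to BRL at spot, deposit the BRL at 4.89%, and buy JPY forward at 0.023758 to cover the loan.
Arbitrage profit = |95,314,385.23 − 97,372,220.74| = BRL 2,057,836.

BRL 2,057,836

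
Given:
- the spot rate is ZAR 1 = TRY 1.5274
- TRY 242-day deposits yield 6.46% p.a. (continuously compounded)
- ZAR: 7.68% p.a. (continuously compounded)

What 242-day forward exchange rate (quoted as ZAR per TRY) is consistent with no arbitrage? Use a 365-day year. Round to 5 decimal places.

0.66002

T = 242/365 years.
TRY accumulates by e^(0.0646×242/365) = 1.0437612.
ZAR accumulates by e^(0.0768×242/365) = 1.0522381.
Forward (TRY per ZAR) = 1.5274 × 1.0437612 / 1.0522381 = 1.515095.
Quoted the other way: 1/1.515095 = 0.66002 ZAR per TRY.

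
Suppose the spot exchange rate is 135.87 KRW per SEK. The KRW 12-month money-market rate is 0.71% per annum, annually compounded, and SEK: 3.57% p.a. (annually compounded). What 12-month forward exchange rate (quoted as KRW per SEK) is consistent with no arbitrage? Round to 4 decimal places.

132.1181

T = 1 year.
KRW accumulates by (1 + 0.0071)^1 = 1.007100.
SEK accumulates by (1 + 0.0357)^1 = 1.035700.
CIP: F = S · (grow KRW)/(grow SEK) = 135.87 × 1.007100/1.035700 = 132.118062 KRW per SEK.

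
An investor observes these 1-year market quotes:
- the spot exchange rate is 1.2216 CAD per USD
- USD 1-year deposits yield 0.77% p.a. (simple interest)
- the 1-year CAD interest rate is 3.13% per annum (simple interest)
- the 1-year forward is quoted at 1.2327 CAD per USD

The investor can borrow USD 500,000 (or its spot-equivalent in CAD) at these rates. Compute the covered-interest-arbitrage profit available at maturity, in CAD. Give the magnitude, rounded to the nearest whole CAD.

CAD 8,822

T = 1 year.
Keep in USD, deliver into the forward: 500,000·1.007700·1.2327 = CAD 621,095.90.
Swap to CAD now, deposit: 500,000·1.2216·1.031300 = CAD 629,918.04.
The quoted forward undervalues USD, so borrow USD, convert to CAD at spot, deposit the CAD at 3.13%, and buy USD forward at 1.2327 to cover the loan.
Profit = 629,918.04 − 621,095.90 = CAD 8,822.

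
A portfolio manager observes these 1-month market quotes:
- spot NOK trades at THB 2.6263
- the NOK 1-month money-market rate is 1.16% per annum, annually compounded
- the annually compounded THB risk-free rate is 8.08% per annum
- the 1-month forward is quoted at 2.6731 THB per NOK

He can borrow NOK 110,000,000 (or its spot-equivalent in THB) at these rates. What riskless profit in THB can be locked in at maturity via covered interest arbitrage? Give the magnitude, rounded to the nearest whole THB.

THB 3,554,052

T = 1/12 years.
Route A — deposit NOK, sell forward: 110,000,000 × 1.00096156499 × 2.6731 = THB 294,323,739.53.
Route B — convert at spot, deposit THB: 110,000,000 × 2.6263 × 1.00649613459 = THB 290,769,687.81.
The quoted forward overvalues NOK, so borrow THB, buy NOK at spot, deposit the NOK at 1.16%, and sell the proceeds forward at 2.6731.
The gap between the two covered legs is THB 3,554,052.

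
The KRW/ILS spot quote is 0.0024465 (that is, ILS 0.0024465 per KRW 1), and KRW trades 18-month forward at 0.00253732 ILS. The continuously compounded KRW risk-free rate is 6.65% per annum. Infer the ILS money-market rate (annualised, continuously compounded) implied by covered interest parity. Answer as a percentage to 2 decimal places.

T = 18/12 years.
F/S = 0.00253732/0.0024465 = 1.0371224 = (growth of ILS) / (growth of KRW).
The KRW side grows by e^(0.0665×18/12) = 1.1048947.
Hence g_ILS = 1.145911.
r = ln(1.145911)/(18/12) = 0.090800 → 9.08%.

9.08%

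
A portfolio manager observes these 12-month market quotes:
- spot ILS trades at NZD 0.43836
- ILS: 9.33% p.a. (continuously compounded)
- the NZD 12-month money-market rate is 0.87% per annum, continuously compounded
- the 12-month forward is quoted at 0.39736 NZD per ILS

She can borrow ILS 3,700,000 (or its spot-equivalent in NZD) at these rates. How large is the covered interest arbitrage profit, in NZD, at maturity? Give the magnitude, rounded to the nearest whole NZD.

NZD 22,097

T = 1 year.
Keep in ILS, deliver into the forward: 3,700,000·1.097791023·0.39736 = NZD 1,614,007.49.
Swap to NZD now, deposit: 3,700,000·0.43836·1.008737955 = NZD 1,636,104.37.
The quoted forward undervalues ILS, so borrow ILS, convert to NZD at spot, deposit the NZD at 0.87%, and buy ILS forward at 0.39736 to cover the loan.
The gap between the two covered legs is NZD 22,097.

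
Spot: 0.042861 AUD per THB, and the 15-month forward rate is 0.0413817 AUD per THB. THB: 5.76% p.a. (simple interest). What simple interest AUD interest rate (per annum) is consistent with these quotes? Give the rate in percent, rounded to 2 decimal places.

2.80%

T = 15/12 years.
By CIP, F/S equals the AUD-to-THB growth ratio: 0.0413817/0.042861 = 0.9654861.
THB growth factor: 1 + 0.0576×15/12 = 1.072000.
That pins the AUD growth at 1.0350011.
(1.0350011 − 1)/T = 0.028001, i.e. 2.80%.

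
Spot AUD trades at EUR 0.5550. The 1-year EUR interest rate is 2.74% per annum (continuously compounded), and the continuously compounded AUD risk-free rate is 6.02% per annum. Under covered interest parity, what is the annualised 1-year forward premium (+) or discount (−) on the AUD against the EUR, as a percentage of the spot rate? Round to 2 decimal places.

T = 1 year.
F = S · g_EUR/g_AUD = 0.555 × 1.0277788/1.0620489 = 0.5370913.
Annualised premium = (F − S)/S × (1/T) = (0.5370913 − 0.555)/0.555 ÷ 1 = -3.23%.

-3.23%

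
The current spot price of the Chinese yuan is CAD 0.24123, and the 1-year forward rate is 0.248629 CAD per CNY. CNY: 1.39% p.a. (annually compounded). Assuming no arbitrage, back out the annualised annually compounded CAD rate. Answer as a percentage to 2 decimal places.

4.50%

T = 1 year.
F/S = 0.248629/0.24123 = 1.0306720 = (growth of CAD) / (growth of CNY).
CNY growth factor: (1 + 0.0139)^1 = 1.013900.
So the CAD growth factor = 1.0449983.
r = 1.0449983^(1/1) − 1 = 0.044998 → 4.50%.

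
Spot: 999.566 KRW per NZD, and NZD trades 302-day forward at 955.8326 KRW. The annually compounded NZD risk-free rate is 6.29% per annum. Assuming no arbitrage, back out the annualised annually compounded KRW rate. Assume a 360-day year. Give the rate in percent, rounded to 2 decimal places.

T = 302/360 years.
CIP gives F = S · g_KRW/g_NZD, so g_KRW/g_NZD = 955.8326/999.566 = 0.9562476.
NZD growth factor: (1 + 0.0629)^(302/360) = 1.052505.
Hence g_KRW = 1.0064554.
Annualise: 1.0064554^(360/302) − 1 = 0.007700 = 0.77%.

0.77%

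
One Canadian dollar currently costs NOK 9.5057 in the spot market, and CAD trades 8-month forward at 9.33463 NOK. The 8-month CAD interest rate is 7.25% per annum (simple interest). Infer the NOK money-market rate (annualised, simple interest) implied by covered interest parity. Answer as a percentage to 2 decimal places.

4.42%

T = 8/12 years.
By CIP, F/S equals the NOK-to-CAD growth ratio: 9.33463/9.5057 = 0.9820034.
The CAD side grows by 1 + 0.0725×8/12 = 1.0483333.
So the NOK growth factor = 1.0294669.
r = (1.0294669 − 1)/(8/12) = 0.044200 → 4.42%.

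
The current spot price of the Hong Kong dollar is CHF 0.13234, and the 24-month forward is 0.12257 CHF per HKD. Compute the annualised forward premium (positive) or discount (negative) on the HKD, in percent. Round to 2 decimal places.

-3.69%

T = 2 years.
(F − S)/S = (0.12257 − 0.13234)/0.13234 = -0.0738250.
×(1/T) gives -3.69% p.a.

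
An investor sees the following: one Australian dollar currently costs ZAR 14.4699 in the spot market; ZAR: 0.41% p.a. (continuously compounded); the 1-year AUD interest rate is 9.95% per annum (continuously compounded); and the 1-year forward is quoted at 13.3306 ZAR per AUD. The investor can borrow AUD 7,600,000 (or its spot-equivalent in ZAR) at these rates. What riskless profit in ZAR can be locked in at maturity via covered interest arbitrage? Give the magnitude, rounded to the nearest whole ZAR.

T = 1 year.
Keep in AUD, deliver into the forward: 7,600,000·1.10461847074·13.3306 = ZAR 111,911,725.09.
Swap to ZAR now, deposit: 7,600,000·14.4699·1.0041084165 = ZAR 110,423,047.66.
The quoted forward overvalues AUD, so borrow ZAR, buy AUD at spot, deposit the AUD at 9.95%, and sell the proceeds forward at 13.3306.
The gap between the two covered legs is ZAR 1,488,677.

ZAR 1,488,677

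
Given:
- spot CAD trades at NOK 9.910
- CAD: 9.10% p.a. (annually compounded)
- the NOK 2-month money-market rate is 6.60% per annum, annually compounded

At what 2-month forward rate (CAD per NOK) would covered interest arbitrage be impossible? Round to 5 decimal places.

T = 2/12 years.
NOK growth factor: (1 + 0.0660)^(2/12) = 1.0107092.
CAD accumulates by (1 + 0.0910)^(2/12) = 1.0146217.
Forward (NOK per CAD) = 9.91 × 1.0107092 / 1.0146217 = 9.871786.
Invert for CAD per NOK: 1 / 9.871786 = 0.10130.

0.10130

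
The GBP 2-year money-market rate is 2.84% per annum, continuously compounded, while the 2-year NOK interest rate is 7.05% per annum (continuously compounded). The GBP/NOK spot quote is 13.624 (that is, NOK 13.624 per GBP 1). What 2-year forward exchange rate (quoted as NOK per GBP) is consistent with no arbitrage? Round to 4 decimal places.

14.8208

T = 2 years.
Growth of 1 NOK over T: e^(0.0705×2) = 1.15142465.
GBP accumulates by e^(0.0284×2) = 1.0584441.
Forward (NOK per GBP) = 13.624 × 1.15142465 / 1.0584441 = 14.820820.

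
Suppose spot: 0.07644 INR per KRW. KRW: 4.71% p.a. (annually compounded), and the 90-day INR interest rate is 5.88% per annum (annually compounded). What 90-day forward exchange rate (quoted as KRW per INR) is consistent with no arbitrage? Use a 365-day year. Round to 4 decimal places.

13.0464

T = 90/365 years.
Growth of 1 INR over T: (1 + 0.0588)^(90/365) = 1.01418808.
Growth of 1 KRW over T: (1 + 0.0471)^(90/365) = 1.01141313.
Forward (INR per KRW) = 0.07644 × 1.01418808 / 1.01141313 = 0.076649724.
Invert for KRW per INR: 1 / 0.076649724 = 13.0464.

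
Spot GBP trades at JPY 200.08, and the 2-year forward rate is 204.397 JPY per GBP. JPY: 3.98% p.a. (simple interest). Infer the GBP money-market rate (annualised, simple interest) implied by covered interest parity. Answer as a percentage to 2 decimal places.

T = 2 years.
By CIP, F/S equals the JPY-to-GBP growth ratio: 204.397/200.08 = 1.0215764.
JPY growth factor: 1 + 0.0398×2 = 1.079600.
That pins the GBP growth at 1.0567981.
(1.0567981 − 1)/T = 0.028399, i.e. 2.84%.

2.84%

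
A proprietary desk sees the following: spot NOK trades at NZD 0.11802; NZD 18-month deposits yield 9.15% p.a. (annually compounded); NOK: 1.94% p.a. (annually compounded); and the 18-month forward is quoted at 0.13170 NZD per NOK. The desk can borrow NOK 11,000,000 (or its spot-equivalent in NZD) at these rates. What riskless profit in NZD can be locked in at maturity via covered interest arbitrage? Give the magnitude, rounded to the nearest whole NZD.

NZD 10,645

T = 18/12 years.
Invest the NOK and cover forward: 11,000,000 × 1.029240682 × 0.13170 = NZD 1,491,060.98.
Convert at spot and invest in NZD: 11,000,000 × 0.11802 × 1.140343286 = NZD 1,480,416.46.
The quoted forward overvalues NOK, so borrow NZD, buy NOK at spot, deposit the NOK at 1.94%, and sell the proceeds forward at 0.13170.
Profit = 1,491,060.98 − 1,480,416.46 = NZD 10,645.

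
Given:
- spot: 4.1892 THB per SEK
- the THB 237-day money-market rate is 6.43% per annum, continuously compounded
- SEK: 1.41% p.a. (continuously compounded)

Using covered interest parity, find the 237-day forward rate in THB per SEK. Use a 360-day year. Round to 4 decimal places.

4.3300

T = 237/360 years.
Growth of 1 THB over T: e^(0.0643×237/360) = 1.0432396.
SEK growth factor: e^(0.0141×237/360) = 1.0093257.
So F = 4.1892 × 1.0432396 / 1.0093257 = 4.329959 (THB/SEK).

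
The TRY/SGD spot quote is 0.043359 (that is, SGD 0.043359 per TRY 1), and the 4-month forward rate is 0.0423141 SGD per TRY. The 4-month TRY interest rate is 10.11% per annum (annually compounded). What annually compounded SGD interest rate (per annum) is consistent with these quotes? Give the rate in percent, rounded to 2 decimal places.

2.34%

T = 4/12 years.
By CIP, F/S equals the SGD-to-TRY growth ratio: 0.0423141/0.043359 = 0.9759012.
The TRY side grows by (1 + 0.1011)^(4/12) = 1.0326241.
So the SGD growth factor = 1.0077391.
r = 1.0077391^(12/4) − 1 = 0.023397 → 2.34%.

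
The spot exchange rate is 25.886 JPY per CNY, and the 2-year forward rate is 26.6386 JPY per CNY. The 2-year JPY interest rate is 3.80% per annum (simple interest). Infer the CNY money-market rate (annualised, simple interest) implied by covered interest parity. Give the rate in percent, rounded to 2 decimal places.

2.28%

T = 2 years.
F/S = 26.6386/25.886 = 1.0290736 = (growth of JPY) / (growth of CNY).
JPY growth factor: 1 + 0.0380×2 = 1.076000.
Hence g_CNY = 1.0456006.
(1.0456006 − 1)/T = 0.022800, i.e. 2.28%.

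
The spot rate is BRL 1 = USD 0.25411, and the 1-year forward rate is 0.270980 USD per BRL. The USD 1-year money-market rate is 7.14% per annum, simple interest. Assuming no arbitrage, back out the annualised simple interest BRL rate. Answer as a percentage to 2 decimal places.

0.47%

T = 1 year.
By CIP, F/S equals the USD-to-BRL growth ratio: 0.27098/0.25411 = 1.0663886.
The USD side grows by 1 + 0.0714×1 = 1.071400.
So the BRL growth factor = 1.0046994.
(1.0046994 − 1)/T = 0.004699, i.e. 0.47%.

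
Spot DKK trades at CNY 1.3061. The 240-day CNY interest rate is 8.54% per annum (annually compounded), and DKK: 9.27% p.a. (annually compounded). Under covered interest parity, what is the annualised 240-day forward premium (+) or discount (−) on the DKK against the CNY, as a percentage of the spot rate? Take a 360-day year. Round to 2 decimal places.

T = 240/360 years.
No-arbitrage forward: 1.3061 × 1.0561523 / 1.0608825 = 1.3002764 CNY/DKK.
(F − S)/S ÷ T = (1.3002764 − 1.3061)/1.3061/(240/360) = -0.006688 → -0.67%.

-0.67%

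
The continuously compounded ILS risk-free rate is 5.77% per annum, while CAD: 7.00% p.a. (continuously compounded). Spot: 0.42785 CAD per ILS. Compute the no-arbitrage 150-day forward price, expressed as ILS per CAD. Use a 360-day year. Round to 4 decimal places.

T = 150/360 years.
CAD accumulates by e^(0.0700×150/360) = 1.0295962.
ILS growth factor: e^(0.0577×150/360) = 1.024333.
So F = 0.42785 × 1.0295962 / 1.024333 = 0.4300484 (CAD/ILS).
Invert for ILS per CAD: 1 / 0.4300484 = 2.3253.

2.3253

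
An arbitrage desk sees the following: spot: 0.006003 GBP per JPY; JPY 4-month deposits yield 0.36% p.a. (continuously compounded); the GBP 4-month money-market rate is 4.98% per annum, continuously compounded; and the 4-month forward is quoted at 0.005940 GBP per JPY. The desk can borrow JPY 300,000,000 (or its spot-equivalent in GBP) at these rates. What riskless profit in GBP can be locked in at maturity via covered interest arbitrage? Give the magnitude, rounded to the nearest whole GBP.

T = 4/12 years.
Route A — deposit JPY, sell forward: 300,000,000 × 1.00120072 × 0.005940 = GBP 1,784,139.68.
Route B — convert at spot, deposit GBP: 300,000,000 × 0.006003 × 1.016738546 = GBP 1,831,044.45.
The quoted forward undervalues JPY, so borrow JPY, convert to GBP at spot, deposit the GBP at 4.98%, and buy JPY forward at 0.005940 to cover the loan.
The gap between the two covered legs is GBP 46,905.

GBP 46,905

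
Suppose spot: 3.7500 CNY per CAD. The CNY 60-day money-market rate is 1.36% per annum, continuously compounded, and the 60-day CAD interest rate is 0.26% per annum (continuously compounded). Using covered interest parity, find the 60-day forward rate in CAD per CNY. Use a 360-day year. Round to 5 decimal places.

0.26618

T = 60/360 years.
CNY growth factor: e^(0.0136×60/360) = 1.0022692.
CAD growth factor: e^(0.0026×60/360) = 1.0004334.
Forward (CNY per CAD) = 3.75 × 1.0022692 / 1.0004334 = 3.756881.
Quoted the other way: 1/3.756881 = 0.26618 CAD per CNY.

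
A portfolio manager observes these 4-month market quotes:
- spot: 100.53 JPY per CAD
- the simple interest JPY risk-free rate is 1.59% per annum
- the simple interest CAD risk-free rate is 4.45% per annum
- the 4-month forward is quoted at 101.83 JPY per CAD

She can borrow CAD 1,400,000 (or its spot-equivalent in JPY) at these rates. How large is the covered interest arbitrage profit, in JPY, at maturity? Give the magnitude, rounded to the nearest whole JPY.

JPY 3,188,737

T = 4/12 years.
Keep in CAD, deliver into the forward: 1,400,000·1.01483333333·101.83 = JPY 144,676,669.67.
Swap to JPY now, deposit: 1,400,000·100.53·1.005300 = JPY 141,487,932.60.
The quoted forward overvalues CAD, so borrow JPY, buy CAD at spot, deposit the CAD at 4.45%, and sell the proceeds forward at 101.83.
Profit = 144,676,669.67 − 141,487,932.60 = JPY 3,188,737.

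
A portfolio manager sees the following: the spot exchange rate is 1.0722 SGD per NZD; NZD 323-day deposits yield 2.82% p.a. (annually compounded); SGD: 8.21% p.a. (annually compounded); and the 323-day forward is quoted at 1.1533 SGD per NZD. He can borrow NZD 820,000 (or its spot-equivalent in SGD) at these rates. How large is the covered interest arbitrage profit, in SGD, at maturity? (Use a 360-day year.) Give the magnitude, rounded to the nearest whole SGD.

T = 323/360 years.
Keep in NZD, deliver into the forward: 820,000·1.02526537·1.1533 = SGD 969,599.61.
Swap to SGD now, deposit: 820,000·1.0722·1.07336016 = SGD 943,702.55.
The quoted forward overvalues NZD, so borrow SGD, buy NZD at spot, deposit the NZD at 2.82%, and sell the proceeds forward at 1.1533.
Arbitrage profit = |969,599.61 − 943,702.55| = SGD 25,897.

SGD 25,897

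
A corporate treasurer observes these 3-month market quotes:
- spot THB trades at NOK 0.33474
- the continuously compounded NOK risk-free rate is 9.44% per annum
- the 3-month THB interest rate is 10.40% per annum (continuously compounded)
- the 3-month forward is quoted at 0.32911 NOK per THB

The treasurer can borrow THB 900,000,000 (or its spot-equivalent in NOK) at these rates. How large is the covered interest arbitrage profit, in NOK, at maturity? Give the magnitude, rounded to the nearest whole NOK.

T = 3/12 years.
Keep in THB, deliver into the forward: 900,000,000·1.02634094847·0.32911 = NOK 304,001,162.60.
Swap to NOK now, deposit: 900,000,000·0.33474·1.0238806837 = NOK 308,460,438.06.
The quoted forward undervalues THB, so borrow THB, convert to NOK at spot, deposit the NOK at 9.44%, and buy THB forward at 0.32911 to cover the loan.
Profit = 308,460,438.06 − 304,001,162.60 = NOK 4,459,275.

NOK 4,459,275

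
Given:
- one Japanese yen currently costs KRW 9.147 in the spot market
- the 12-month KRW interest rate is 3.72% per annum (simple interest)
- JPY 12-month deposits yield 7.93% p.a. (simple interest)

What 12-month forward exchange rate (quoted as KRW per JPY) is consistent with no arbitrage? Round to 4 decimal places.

T = 1 year.
KRW accumulates by 1 + 0.0372×1 = 1.037200.
JPY accumulates by 1 + 0.0793×1 = 1.079300.
Forward (KRW per JPY) = 9.147 × 1.037200 / 1.079300 = 8.790205.

8.7902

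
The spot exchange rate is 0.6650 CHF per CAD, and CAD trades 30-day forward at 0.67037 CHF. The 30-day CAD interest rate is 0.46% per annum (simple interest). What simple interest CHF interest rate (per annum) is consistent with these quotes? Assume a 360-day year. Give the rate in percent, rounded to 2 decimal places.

T = 30/360 years.
F/S = 0.67037/0.665 = 1.0080752 = (growth of CHF) / (growth of CAD).
The CAD side grows by 1 + 0.0046×30/360 = 1.0003833.
So the CHF growth factor = 1.0084616.
r = (1.0084616 − 1)/(30/360) = 0.101539 → 10.15%.

10.15%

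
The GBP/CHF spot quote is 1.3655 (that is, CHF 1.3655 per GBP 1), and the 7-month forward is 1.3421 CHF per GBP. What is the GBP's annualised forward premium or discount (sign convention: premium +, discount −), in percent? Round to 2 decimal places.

-2.94%

T = 7/12 years.
GBP trades forward at -1.71366% vs spot over the period.
Per annum: -0.0171366 / (7/12) = -0.029377 = -2.94%.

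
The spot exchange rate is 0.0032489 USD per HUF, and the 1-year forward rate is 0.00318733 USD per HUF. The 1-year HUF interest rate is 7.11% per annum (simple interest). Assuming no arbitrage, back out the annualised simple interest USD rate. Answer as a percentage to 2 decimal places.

5.08%

T = 1 year.
CIP gives F = S · g_USD/g_HUF, so g_USD/g_HUF = 0.00318733/0.0032489 = 0.9810490.
HUF growth factor: 1 + 0.0711×1 = 1.071100.
So the USD growth factor = 1.0508016.
(1.0508016 − 1)/T = 0.050802, i.e. 5.08%.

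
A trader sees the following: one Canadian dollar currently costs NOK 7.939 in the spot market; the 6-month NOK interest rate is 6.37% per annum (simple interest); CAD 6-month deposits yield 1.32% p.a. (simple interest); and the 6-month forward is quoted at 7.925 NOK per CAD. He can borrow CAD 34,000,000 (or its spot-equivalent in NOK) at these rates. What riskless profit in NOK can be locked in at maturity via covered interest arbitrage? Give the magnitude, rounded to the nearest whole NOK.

T = 6/12 years.
Keep in CAD, deliver into the forward: 34,000,000·1.006600·7.925 = NOK 271,228,370.00.
Swap to NOK now, deposit: 34,000,000·7.939·1.031850 = NOK 278,523,143.10.
The quoted forward undervalues CAD, so borrow CAD, convert to NOK at spot, deposit the NOK at 6.37%, and buy CAD forward at 7.925 to cover the loan.
Arbitrage profit = |271,228,370.00 − 278,523,143.10| = NOK 7,294,773.

NOK 7,294,773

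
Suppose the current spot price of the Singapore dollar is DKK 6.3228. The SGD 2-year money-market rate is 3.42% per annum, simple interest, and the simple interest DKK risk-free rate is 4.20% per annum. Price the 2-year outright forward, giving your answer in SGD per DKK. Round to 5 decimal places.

0.15588

T = 2 years.
DKK growth factor: 1 + 0.0420×2 = 1.084000.
SGD growth factor: 1 + 0.0342×2 = 1.068400.
Forward (DKK per SGD) = 6.3228 × 1.084000 / 1.068400 = 6.415121.
Invert for SGD per DKK: 1 / 6.415121 = 0.15588.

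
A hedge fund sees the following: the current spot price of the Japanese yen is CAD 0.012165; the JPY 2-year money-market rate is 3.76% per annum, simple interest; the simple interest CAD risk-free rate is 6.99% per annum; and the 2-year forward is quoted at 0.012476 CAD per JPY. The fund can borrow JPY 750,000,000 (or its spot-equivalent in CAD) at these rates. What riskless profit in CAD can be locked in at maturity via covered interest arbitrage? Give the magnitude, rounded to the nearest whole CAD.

CAD 338,604

T = 2 years.
Route A — deposit JPY, sell forward: 750,000,000 × 1.075200 × 0.012476 = CAD 10,060,646.40.
Route B — convert at spot, deposit CAD: 750,000,000 × 0.012165 × 1.139800 = CAD 10,399,250.25.
The quoted forward undervalues JPY, so borrow JPY, convert to CAD at spot, deposit the CAD at 6.99%, and buy JPY forward at 0.012476 to cover the loan.
Profit = 10,399,250.25 − 10,060,646.40 = CAD 338,604.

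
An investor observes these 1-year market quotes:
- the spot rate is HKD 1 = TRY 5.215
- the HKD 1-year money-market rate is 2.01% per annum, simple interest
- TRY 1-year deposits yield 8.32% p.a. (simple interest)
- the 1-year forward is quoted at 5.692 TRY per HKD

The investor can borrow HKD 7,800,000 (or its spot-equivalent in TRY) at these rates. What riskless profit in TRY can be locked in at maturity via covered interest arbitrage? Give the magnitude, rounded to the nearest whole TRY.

T = 1 year.
Keep in HKD, deliver into the forward: 7,800,000·1.020100·5.692 = TRY 45,289,991.76.
Swap to TRY now, deposit: 7,800,000·5.215·1.083200 = TRY 44,061,326.40.
The quoted forward overvalues HKD, so borrow TRY, buy HKD at spot, deposit the HKD at 2.01%, and sell the proceeds forward at 5.692.
The gap between the two covered legs is TRY 1,228,665.

TRY 1,228,665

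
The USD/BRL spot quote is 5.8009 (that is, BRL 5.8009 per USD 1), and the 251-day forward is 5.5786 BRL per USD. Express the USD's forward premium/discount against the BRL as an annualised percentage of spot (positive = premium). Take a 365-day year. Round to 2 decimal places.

T = 251/365 years.
USD trades forward at -3.83216% vs spot over the period.
Annualise by dividing by T: -0.0383216 / (251/365) = -0.055727 → -5.57%.

-5.57%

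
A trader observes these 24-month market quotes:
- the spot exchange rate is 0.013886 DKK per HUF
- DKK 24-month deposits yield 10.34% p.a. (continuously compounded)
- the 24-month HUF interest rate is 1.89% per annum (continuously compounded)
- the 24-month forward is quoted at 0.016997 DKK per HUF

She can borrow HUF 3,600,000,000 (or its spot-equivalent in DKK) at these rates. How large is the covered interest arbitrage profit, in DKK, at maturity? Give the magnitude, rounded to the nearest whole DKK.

DKK 2,072,382

T = 2 years.
Route A — deposit HUF, sell forward: 3,600,000,000 × 1.0385235074 × 0.016997 = DKK 63,546,422.60.
Route B — convert at spot, deposit DKK: 3,600,000,000 × 0.013886 × 1.2297365999 = DKK 61,474,040.73.
The quoted forward overvalues HUF, so borrow DKK, buy HUF at spot, deposit the HUF at 1.89%, and sell the proceeds forward at 0.016997.
Arbitrage profit = |63,546,422.60 − 61,474,040.73| = DKK 2,072,382.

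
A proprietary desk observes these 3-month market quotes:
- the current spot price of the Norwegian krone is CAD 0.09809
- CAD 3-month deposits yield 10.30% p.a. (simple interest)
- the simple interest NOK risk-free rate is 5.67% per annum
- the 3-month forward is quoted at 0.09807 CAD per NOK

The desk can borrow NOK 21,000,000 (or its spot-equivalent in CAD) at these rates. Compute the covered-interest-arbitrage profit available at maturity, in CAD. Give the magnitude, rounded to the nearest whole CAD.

CAD 24,269

T = 3/12 years.
Invest the NOK and cover forward: 21,000,000 × 1.014175 × 0.09807 = CAD 2,088,662.99.
Convert at spot and invest in CAD: 21,000,000 × 0.09809 × 1.025750 = CAD 2,112,932.17.
The quoted forward undervalues NOK, so borrow NOK, convert to CAD at spot, deposit the CAD at 10.30%, and buy NOK forward at 0.09807 to cover the loan.
Profit = 2,112,932.17 − 2,088,662.99 = CAD 24,269.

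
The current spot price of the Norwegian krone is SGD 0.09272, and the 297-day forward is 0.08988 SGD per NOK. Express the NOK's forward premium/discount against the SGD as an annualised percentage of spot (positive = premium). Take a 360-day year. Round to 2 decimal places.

-3.71%

T = 297/360 years.
(F − S)/S = (0.08988 − 0.09272)/0.09272 = -0.0306299.
Annualise by dividing by T: -0.0306299 / (297/360) = -0.037127 → -3.71%.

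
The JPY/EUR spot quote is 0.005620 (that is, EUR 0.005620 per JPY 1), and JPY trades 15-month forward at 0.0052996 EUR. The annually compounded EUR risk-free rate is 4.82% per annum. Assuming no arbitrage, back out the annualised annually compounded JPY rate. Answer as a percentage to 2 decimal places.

9.86%

T = 15/12 years.
CIP gives F = S · g_EUR/g_JPY, so g_EUR/g_JPY = 0.0052996/0.00562 = 0.9429893.
EUR growth factor: (1 + 0.0482)^(15/12) = 1.0606087.
So the JPY growth factor = 1.1247304.
Annualise: 1.1247304^(12/15) − 1 = 0.098598 = 9.86%.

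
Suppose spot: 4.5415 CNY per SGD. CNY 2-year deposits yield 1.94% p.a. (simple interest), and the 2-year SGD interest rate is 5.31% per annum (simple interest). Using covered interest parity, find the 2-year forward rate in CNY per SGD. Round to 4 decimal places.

T = 2 years.
CNY accumulates by 1 + 0.0194×2 = 1.038800.
SGD growth factor: 1 + 0.0531×2 = 1.106200.
So F = 4.5415 × 1.038800 / 1.106200 = 4.264790 (CNY/SGD).

4.2648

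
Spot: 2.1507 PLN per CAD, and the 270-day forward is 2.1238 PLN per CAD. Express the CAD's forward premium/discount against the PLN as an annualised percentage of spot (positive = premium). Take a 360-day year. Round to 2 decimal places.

-1.67%

T = 270/360 years.
CAD trades forward at -1.25076% vs spot over the period.
Annualise by dividing by T: -0.0125076 / (270/360) = -0.016677 → -1.67%.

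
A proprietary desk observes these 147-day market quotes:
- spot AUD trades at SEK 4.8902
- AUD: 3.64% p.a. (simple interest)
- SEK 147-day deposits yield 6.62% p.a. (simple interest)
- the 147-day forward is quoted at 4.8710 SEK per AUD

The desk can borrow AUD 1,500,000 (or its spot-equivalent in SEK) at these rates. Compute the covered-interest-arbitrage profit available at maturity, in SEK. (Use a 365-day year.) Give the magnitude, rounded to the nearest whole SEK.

SEK 117,258

T = 147/365 years.
Invest the AUD and cover forward: 1,500,000 × 1.014659726 × 4.8710 = SEK 7,413,611.29.
Convert at spot and invest in SEK: 1,500,000 × 4.8902 × 1.02666137 = SEK 7,530,869.15.
The quoted forward undervalues AUD, so borrow AUD, convert to SEK at spot, deposit the SEK at 6.62%, and buy AUD forward at 4.8710 to cover the loan.
Profit = 7,530,869.15 − 7,413,611.29 = SEK 117,258.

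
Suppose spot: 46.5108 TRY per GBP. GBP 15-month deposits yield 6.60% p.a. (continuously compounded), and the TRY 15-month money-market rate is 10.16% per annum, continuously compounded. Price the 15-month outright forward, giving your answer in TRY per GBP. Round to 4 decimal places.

48.6273

T = 15/12 years.
TRY accumulates by e^(0.1016×15/12) = 1.13541702.
GBP accumulates by e^(0.0660×15/12) = 1.08599867.
Forward (TRY per GBP) = 46.5108 × 1.13541702 / 1.08599867 = 48.627273.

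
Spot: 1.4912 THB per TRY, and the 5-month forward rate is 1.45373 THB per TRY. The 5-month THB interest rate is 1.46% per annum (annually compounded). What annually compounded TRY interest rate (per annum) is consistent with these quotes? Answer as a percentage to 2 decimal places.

T = 5/12 years.
F/S = 1.45373/1.4912 = 0.9748726 = (growth of THB) / (growth of TRY).
THB growth factor: (1 + 0.0146)^(5/12) = 1.0060576.
That pins the TRY growth at 1.0319888.
Annualise: 1.0319888^(12/5) − 1 = 0.078500 = 7.85%.

7.85%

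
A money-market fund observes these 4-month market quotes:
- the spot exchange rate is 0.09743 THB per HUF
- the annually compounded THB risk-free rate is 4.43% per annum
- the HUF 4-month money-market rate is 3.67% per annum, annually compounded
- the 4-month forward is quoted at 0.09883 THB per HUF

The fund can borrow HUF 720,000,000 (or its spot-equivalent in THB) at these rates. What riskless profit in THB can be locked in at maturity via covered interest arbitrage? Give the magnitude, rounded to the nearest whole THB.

T = 4/12 years.
Route A — deposit HUF, sell forward: 720,000,000 × 1.0120866575 × 0.09883 = THB 72,017,657.54.
Route B — convert at spot, deposit THB: 720,000,000 × 0.09743 × 1.0145538253 = THB 71,170,545.02.
The quoted forward overvalues HUF, so borrow THB, buy HUF at spot, deposit the HUF at 3.67%, and sell the proceeds forward at 0.09883.
Profit = 72,017,657.54 − 71,170,545.02 = THB 847,113.

THB 847,113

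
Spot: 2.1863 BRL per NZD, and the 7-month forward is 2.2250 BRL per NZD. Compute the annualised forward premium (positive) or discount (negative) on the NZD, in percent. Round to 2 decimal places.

+3.03%

T = 7/12 years.
NZD trades forward at +1.77011% vs spot over the period.
Annualise by dividing by T: 0.0177011 / (7/12) = 0.030345 → 3.03%.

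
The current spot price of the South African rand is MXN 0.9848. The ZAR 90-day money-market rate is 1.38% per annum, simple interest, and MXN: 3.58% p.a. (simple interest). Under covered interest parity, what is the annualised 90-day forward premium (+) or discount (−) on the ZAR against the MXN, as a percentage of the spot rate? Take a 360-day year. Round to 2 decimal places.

+2.19%

T = 90/360 years.
No-arbitrage forward: 0.9848 × 1.008950 / 1.003450 = 0.9901978 MXN/ZAR.
(F − S)/S ÷ T = (0.9901978 − 0.9848)/0.9848/(90/360) = 0.021924 → 2.19%.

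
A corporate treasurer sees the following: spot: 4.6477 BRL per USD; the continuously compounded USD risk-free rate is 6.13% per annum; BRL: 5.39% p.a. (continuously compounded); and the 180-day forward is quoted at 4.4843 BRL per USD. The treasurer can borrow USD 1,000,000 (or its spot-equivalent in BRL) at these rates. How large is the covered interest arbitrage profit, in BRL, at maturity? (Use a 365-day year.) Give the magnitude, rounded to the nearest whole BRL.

T = 180/365 years.
Keep in USD, deliver into the forward: 1,000,000·1.030691707·4.4843 = BRL 4,621,930.82.
Swap to BRL now, deposit: 1,000,000·4.6477·1.026937243 = BRL 4,772,896.22.
The quoted forward undervalues USD, so borrow USD, convert to BRL at spot, deposit the BRL at 5.39%, and buy USD forward at 4.4843 to cover the loan.
The gap between the two covered legs is BRL 150,965.

BRL 150,965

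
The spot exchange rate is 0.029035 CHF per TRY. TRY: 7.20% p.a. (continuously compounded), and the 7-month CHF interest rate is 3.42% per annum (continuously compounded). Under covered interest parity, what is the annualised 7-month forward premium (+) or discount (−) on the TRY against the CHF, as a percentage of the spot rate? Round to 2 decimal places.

-3.74%

T = 7/12 years.
F = S · g_CHF/g_TRY = 0.029035 × 1.0201503/1.0428945 = 0.028401784.
(F − S)/S ÷ T = (0.028401784 − 0.029035)/0.029035/(7/12) = -0.037386 → -3.74%.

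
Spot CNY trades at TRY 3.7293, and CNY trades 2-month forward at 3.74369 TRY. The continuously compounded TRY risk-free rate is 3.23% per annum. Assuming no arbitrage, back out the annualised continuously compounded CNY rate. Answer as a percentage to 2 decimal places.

T = 2/12 years.
CIP gives F = S · g_TRY/g_CNY, so g_TRY/g_CNY = 3.74369/3.7293 = 1.0038586.
TRY growth factor: e^(0.0323×2/12) = 1.0053978.
So the CNY growth factor = 1.0015333.
Take logs: ln 1.0015333 / (2/12) = 0.009193, so 0.92%.

0.92%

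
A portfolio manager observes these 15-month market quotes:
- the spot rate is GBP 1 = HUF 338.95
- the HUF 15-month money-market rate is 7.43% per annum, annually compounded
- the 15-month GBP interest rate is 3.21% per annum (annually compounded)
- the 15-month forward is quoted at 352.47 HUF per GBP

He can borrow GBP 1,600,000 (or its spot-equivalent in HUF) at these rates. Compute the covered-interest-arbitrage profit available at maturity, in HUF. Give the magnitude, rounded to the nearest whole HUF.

HUF 6,476,692

T = 15/12 years.
Keep in GBP, deliver into the forward: 1,600,000·1.04028472736·352.47 = HUF 586,670,652.56.
Swap to HUF now, deposit: 1,600,000·338.95·1.09372205469 = HUF 593,147,344.70.
The quoted forward undervalues GBP, so borrow GBP, convert to HUF at spot, deposit the HUF at 7.43%, and buy GBP forward at 352.47 to cover the loan.
Arbitrage profit = |586,670,652.56 − 593,147,344.70| = HUF 6,476,692.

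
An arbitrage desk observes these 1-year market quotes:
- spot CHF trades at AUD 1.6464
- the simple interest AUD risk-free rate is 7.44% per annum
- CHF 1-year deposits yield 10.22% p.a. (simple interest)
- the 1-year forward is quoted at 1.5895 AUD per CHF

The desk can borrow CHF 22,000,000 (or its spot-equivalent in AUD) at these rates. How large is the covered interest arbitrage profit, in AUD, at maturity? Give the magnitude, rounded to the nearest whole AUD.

T = 1 year.
Keep in CHF, deliver into the forward: 22,000,000·1.102200·1.5895 = AUD 38,542,831.80.
Swap to AUD now, deposit: 22,000,000·1.6464·1.074400 = AUD 38,915,627.52.
The quoted forward undervalues CHF, so borrow CHF, convert to AUD at spot, deposit the AUD at 7.44%, and buy CHF forward at 1.5895 to cover the loan.
The gap between the two covered legs is AUD 372,796.

AUD 372,796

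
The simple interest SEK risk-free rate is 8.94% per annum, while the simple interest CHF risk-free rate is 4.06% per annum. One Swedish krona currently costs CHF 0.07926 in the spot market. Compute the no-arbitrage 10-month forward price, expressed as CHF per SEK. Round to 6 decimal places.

0.076260

T = 10/12 years.
Growth of 1 CHF over T: 1 + 0.0406×10/12 = 1.0338333.
SEK accumulates by 1 + 0.0894×10/12 = 1.074500.
So F = 0.07926 × 1.0338333 / 1.074500 = 0.07626024 (CHF/SEK).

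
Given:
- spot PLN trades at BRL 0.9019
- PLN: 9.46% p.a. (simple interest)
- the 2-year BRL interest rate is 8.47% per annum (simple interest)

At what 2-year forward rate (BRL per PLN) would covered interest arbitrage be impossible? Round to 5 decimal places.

0.88688

T = 2 years.
Growth of 1 BRL over T: 1 + 0.0847×2 = 1.169400.
Growth of 1 PLN over T: 1 + 0.0946×2 = 1.189200.
Forward (BRL per PLN) = 0.9019 × 1.169400 / 1.189200 = 0.8868835.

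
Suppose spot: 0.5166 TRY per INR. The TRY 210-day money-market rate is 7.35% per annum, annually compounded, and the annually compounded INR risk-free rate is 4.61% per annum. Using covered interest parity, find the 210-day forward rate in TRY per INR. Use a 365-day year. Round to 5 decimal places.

T = 210/365 years.
TRY accumulates by (1 + 0.0735)^(210/365) = 1.0416498.
INR growth factor: (1 + 0.0461)^(210/365) = 1.0262692.
So F = 0.5166 × 1.0416498 / 1.0262692 = 0.5243422 (TRY/INR).

0.52434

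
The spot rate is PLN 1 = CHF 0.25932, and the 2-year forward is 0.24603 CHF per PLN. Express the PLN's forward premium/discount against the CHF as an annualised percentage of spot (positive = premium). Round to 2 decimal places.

T = 2 years.
Period premium: (0.24603 − 0.25932)/0.25932 = -0.0512494.
Annualise by dividing by T: -0.0512494 / 2 = -0.025625 → -2.56%.

-2.56%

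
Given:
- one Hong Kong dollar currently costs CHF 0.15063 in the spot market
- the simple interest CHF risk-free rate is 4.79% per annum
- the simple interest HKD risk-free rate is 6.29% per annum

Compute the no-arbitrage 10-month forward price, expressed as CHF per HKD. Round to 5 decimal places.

0.14884

T = 10/12 years.
CHF growth factor: 1 + 0.0479×10/12 = 1.0399167.
HKD accumulates by 1 + 0.0629×10/12 = 1.0524167.
So F = 0.15063 × 1.0399167 / 1.0524167 = 0.1488409 (CHF/HKD).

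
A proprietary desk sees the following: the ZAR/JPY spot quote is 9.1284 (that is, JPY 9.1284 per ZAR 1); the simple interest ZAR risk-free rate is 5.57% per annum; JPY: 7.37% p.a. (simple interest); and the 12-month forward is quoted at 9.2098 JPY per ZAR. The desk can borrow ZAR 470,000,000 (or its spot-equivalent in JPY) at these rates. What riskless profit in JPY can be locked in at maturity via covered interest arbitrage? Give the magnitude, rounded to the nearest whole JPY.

T = 1 year.
Keep in ZAR, deliver into the forward: 470,000,000·1.055700·9.2098 = JPY 4,569,709,354.20.
Swap to JPY now, deposit: 470,000,000·9.1284·1.073700 = JPY 4,606,546,647.60.
The quoted forward undervalues ZAR, so borrow ZAR, convert to JPY at spot, deposit the JPY at 7.37%, and buy ZAR forward at 9.2098 to cover the loan.
Profit = 4,606,546,647.60 − 4,569,709,354.20 = JPY 36,837,293.

JPY 36,837,293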